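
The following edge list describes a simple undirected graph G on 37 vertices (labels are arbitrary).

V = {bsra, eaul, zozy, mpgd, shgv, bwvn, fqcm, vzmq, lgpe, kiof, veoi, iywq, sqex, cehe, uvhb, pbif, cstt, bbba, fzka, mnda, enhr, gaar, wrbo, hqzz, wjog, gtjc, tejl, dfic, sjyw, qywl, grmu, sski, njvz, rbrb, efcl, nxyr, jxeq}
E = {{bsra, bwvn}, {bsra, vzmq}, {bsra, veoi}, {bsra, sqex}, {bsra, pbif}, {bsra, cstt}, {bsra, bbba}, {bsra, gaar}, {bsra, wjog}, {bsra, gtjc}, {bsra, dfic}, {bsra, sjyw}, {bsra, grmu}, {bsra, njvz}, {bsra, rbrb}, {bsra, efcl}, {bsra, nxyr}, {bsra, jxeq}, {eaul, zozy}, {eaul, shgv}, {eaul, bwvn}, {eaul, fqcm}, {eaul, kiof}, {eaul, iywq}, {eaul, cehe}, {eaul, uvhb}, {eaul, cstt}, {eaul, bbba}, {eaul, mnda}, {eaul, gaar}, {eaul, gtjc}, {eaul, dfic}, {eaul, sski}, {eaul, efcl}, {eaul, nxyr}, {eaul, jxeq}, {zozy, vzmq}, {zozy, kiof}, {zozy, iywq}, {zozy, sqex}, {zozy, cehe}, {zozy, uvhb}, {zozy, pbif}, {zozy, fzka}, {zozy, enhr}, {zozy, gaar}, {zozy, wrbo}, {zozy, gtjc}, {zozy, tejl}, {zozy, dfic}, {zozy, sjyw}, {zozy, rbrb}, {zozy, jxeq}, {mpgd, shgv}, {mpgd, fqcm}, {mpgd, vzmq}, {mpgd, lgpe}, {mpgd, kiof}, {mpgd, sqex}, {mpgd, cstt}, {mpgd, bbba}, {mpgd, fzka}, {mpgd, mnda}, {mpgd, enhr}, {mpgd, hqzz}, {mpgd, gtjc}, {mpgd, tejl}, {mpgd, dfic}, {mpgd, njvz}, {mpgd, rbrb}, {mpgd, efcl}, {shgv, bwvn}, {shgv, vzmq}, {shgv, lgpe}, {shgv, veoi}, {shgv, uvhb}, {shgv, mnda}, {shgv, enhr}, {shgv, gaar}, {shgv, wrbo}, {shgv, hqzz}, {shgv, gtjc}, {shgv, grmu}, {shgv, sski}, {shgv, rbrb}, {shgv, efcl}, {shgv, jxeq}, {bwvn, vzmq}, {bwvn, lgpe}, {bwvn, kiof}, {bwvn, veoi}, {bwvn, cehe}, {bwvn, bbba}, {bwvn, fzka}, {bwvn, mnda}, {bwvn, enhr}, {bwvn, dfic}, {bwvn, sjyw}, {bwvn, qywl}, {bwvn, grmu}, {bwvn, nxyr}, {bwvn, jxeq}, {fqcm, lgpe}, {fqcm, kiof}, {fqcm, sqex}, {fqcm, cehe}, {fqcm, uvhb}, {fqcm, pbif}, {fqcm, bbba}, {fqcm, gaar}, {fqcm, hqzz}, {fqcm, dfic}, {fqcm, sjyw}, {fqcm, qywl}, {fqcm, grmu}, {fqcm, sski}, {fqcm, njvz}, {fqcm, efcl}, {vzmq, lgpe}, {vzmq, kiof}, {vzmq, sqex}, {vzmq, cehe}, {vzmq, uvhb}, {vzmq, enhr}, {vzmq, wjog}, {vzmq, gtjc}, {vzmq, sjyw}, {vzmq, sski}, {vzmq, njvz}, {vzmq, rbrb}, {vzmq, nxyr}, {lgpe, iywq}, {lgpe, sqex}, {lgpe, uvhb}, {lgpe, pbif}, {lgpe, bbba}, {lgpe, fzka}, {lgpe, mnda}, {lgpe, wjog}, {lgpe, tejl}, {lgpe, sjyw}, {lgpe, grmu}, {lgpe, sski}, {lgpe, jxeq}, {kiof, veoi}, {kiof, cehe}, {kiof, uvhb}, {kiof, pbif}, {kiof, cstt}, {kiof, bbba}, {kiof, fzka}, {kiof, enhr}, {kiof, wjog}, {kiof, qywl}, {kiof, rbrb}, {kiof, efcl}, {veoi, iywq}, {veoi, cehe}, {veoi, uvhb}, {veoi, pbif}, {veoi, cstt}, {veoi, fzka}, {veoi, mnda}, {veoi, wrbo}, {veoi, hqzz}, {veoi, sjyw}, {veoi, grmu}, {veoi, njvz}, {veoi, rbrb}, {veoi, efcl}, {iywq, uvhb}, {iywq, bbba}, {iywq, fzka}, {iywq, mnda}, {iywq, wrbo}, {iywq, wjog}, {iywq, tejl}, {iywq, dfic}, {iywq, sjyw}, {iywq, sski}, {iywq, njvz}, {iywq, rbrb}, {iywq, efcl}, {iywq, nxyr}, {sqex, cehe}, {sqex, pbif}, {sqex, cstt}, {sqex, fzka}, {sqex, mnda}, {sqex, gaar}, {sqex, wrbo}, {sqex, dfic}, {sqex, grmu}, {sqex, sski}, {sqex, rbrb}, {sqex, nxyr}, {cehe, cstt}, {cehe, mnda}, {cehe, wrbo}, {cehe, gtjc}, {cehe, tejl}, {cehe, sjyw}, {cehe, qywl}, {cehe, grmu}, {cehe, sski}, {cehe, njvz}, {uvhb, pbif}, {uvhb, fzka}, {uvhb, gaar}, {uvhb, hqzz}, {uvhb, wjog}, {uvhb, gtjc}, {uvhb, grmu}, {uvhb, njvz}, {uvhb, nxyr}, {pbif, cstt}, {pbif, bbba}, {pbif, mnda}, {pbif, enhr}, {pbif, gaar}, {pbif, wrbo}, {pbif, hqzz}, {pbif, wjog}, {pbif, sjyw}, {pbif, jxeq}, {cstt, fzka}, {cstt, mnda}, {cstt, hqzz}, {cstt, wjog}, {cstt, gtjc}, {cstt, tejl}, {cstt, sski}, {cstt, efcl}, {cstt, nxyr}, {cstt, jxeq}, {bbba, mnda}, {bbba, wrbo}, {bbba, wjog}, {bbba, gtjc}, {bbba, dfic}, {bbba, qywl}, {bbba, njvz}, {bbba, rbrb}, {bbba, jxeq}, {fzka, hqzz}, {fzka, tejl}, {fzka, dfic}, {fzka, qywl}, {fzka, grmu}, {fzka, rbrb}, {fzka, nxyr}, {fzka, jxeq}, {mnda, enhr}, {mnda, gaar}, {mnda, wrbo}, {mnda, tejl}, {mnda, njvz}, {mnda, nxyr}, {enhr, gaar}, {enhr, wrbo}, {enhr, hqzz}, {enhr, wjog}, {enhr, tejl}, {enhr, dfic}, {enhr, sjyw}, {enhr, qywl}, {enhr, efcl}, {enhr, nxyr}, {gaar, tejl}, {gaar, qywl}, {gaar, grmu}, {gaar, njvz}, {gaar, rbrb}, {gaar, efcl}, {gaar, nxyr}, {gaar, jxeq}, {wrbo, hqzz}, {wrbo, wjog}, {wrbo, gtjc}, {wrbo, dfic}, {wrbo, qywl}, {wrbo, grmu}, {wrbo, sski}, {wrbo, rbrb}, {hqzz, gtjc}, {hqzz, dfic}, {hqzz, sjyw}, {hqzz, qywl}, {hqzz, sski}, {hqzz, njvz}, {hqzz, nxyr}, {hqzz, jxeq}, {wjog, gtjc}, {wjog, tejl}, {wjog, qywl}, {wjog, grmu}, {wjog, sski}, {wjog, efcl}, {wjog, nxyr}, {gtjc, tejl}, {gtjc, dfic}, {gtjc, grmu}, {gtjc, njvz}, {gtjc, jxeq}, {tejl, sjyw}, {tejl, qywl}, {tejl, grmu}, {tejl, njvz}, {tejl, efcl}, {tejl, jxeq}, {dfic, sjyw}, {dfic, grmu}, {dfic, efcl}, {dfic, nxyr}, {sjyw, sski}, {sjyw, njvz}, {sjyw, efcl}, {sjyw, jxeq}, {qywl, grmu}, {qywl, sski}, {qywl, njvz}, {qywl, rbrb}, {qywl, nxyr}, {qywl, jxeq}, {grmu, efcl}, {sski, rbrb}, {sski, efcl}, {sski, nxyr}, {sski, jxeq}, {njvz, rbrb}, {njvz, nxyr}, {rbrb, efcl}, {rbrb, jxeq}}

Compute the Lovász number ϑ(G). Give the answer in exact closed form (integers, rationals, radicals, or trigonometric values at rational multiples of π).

sqrt(37)

N(wrbo) = {zozy, shgv, veoi, iywq, sqex, cehe, pbif, bbba, mnda, enhr, hqzz, wjog, gtjc, dfic, qywl, grmu, sski, rbrb}, |N(wrbo)| = 18.
N(gaar) = {bsra, eaul, zozy, shgv, fqcm, sqex, uvhb, pbif, mnda, enhr, tejl, qywl, grmu, njvz, rbrb, efcl, nxyr, jxeq}, |N(gaar)| = 18.
Vertex fqcm has 18 neighbors: eaul, mpgd, lgpe, kiof, sqex, cehe, uvhb, pbif, bbba, gaar, hqzz, dfic, sjyw, qywl, grmu, sski, njvz, efcl.
N(sski) = {eaul, shgv, fqcm, vzmq, lgpe, iywq, sqex, cehe, cstt, wrbo, hqzz, wjog, sjyw, qywl, rbrb, efcl, nxyr, jxeq}, |N(sski)| = 18.
G on 37 vertices is 18-regular; SR(37,18,8,9) — a Paley graph.
The 3 distinct eigenvalues: [18.0, 2.54138, -3.54138].
−37·(-sqrt(37)/2 - 1/2) / ((18)−(-sqrt(37)/2 - 1/2)) = sqrt(37) = ϑ(G).
= 6.082762530… (decimal).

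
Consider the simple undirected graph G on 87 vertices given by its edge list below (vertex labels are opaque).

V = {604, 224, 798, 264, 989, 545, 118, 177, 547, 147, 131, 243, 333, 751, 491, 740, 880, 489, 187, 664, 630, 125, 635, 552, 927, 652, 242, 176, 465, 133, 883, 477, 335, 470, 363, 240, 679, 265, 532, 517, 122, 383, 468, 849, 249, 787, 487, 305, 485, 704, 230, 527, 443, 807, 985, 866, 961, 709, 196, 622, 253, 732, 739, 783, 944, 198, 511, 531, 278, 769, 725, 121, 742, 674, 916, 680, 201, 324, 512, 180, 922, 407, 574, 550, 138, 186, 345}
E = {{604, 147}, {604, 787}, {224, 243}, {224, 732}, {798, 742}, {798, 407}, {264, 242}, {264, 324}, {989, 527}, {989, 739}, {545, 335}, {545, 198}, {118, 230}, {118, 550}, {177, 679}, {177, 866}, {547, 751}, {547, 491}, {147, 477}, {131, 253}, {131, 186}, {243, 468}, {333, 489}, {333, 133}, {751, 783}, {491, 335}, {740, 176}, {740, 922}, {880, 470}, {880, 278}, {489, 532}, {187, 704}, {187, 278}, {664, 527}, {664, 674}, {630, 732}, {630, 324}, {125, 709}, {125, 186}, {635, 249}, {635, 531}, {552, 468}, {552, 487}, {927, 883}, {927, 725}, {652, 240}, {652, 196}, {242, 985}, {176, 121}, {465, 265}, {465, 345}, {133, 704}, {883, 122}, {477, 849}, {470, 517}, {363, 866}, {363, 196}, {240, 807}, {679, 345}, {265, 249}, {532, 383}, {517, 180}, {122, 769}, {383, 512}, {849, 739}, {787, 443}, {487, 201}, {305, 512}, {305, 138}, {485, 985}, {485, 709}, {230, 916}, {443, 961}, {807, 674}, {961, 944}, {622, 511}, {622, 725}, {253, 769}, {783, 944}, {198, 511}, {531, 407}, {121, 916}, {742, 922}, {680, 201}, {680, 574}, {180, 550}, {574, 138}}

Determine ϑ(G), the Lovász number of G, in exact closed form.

N(927) = {883, 725}, |N(927)| = 2.
deg(324) = 2; N(324) = {264, 630}.
N(335) = {545, 491}, |N(335)| = 2.
deg(527) = 2; N(527) = {989, 664}.
Regular of degree 2 on 87 vertices: this is C_{87}, the 87-cycle.
The 44 distinct eigenvalues: [2.0, 1.995, 1.979, 1.953, 1.917, 1.871, 1.815, 1.75, 1.675, 1.592, 1.501, 1.401, 1.295, 1.181, 1.062, 0.937, 0.807, 0.673, 0.535, 0.395, 0.252, 0.108, -0.036, -0.18, -0.324, -0.465, -0.604, -0.74, -0.872, -1.0, -1.122, -1.239, -1.349, -1.452, -1.547, -1.635, -1.714, -1.784, -1.844, -1.895, -1.936, -1.967, -1.988, -1.999].
Lovász (edge-transitive): ϑ = −87·(-2*cos(pi/87))/((2)−(-2*cos(pi/87))) = 87*cos(pi/87)/(cos(pi/87) + 1).
Numerically 43.485816452.
Lovász sandwich 43 ≤ 87*cos(pi/87)/(cos(pi/87) + 1) ≤ 44: both strict.

87*cos(pi/87)/(cos(pi/87) + 1)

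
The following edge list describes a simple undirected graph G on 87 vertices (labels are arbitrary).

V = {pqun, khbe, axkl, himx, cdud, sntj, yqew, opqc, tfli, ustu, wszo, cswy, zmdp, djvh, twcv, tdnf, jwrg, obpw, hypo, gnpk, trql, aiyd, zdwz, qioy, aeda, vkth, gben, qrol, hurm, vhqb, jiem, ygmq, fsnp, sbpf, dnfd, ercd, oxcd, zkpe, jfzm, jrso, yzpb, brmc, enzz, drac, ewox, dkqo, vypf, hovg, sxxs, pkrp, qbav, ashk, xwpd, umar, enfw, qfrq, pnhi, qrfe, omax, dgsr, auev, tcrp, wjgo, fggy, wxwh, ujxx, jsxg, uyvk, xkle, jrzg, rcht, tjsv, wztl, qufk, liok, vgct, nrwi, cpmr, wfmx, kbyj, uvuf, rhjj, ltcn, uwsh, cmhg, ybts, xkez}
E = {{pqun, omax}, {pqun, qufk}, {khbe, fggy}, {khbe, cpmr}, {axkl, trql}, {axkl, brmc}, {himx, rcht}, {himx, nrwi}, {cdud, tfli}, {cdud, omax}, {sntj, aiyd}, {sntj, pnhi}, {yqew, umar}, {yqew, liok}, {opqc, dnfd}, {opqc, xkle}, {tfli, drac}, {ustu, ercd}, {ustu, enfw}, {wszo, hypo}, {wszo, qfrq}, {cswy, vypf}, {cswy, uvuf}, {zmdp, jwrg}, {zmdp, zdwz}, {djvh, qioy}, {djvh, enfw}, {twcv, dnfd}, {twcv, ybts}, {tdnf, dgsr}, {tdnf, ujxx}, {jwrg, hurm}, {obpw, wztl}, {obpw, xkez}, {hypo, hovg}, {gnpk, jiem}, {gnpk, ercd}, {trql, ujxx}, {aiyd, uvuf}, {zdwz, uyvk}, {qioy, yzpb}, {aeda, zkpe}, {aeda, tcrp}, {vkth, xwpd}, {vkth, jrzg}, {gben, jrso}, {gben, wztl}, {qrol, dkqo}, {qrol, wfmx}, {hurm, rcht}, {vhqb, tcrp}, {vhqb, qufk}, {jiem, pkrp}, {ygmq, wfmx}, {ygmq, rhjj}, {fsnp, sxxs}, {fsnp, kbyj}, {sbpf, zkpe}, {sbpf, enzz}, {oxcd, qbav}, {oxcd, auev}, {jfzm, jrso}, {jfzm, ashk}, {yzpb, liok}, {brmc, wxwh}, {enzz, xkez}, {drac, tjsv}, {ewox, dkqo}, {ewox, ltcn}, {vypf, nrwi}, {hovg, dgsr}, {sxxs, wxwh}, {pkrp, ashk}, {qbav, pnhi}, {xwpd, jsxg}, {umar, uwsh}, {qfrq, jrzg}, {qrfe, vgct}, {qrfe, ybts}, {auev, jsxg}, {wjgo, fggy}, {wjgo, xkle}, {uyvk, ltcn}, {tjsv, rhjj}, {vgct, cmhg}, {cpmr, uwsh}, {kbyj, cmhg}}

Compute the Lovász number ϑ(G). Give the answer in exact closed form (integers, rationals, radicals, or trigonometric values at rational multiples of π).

deg(axkl) = 2; N(axkl) = {trql, brmc}.
deg(umar) = 2; N(umar) = {yqew, uwsh}.
N(wjgo) = {fggy, xkle}, |N(wjgo)| = 2.
deg(dgsr) = 2; N(dgsr) = {tdnf, hovg}.
G on 87 vertices is 2-regular; connected 2-regular on 87 ⇒ C_{87}.
Distinct eigenvalues (to 6 d.p.): [2.0, 1.994786, 1.979173, 1.953241, 1.917126, 1.871016, 1.815151, 1.749823, 1.675372, 1.592186, 1.5007, 1.401389, 1.294773, 1.181406, 1.061879, 0.936817, 0.80687, 0.672717, 0.535057, 0.394607, 0.252099, 0.108278, -0.036108, -0.180306, -0.323564, -0.465135, -0.604281, -0.740276, -0.872412, -1.0, -1.122374, -1.238897, -1.34896, -1.451991, -1.547452, -1.634845, -1.713714, -1.78365, -1.844286, -1.895306, -1.936446, -1.96749, -1.988276, -1.998696].
Lovász (edge-transitive): ϑ = −87·(-2*cos(pi/87))/((2)−(-2*cos(pi/87))) = 87*cos(pi/87)/(cos(pi/87) + 1).
= 43.48582… (decimal).
α=43, χ(Ḡ)=44; ϑ=87*cos(pi/87)/(cos(pi/87) + 1) lies between (both strict).

87*cos(pi/87)/(cos(pi/87) + 1)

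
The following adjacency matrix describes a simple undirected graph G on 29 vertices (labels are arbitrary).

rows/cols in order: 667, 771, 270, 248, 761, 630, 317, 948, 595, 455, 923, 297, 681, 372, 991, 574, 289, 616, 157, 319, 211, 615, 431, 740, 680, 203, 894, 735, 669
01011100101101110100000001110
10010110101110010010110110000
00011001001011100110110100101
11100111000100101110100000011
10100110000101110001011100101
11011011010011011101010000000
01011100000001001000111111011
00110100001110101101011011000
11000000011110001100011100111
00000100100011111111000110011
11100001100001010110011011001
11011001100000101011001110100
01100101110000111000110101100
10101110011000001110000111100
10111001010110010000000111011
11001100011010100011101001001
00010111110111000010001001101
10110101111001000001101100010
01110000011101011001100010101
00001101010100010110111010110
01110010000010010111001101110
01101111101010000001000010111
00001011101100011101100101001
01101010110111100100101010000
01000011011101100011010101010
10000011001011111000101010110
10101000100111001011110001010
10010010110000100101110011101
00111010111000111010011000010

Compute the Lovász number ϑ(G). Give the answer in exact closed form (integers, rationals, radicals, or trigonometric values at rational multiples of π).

deg(248) = 14; N(248) = {667, 771, 270, 630, 317, 948, 297, 991, 289, 616, 157, 211, 735, 669}.
deg(595) = 14; N(595) = {667, 771, 455, 923, 297, 681, 289, 616, 615, 431, 740, 894, 735, 669}.
N(923) = {667, 771, 270, 948, 595, 372, 574, 616, 157, 615, 431, 680, 203, 669}, |N(923)| = 14.
N(616) = {667, 270, 248, 630, 948, 595, 455, 923, 372, 319, 211, 431, 740, 735}, |N(616)| = 14.
14-regular, N=29; Paley(29): SR with (k,λ,μ)=(14,6,7).
A has 3 distinct eigenvalues ≈ [14.0, 2.1926, -3.1926].
λ_max=14, λ_min=-sqrt(29)/2 - 1/2; ϑ = −29·λ_min/(λ_max−λ_min) = sqrt(29).
ϑ(G) ≈ 5.38516481.

sqrt(29)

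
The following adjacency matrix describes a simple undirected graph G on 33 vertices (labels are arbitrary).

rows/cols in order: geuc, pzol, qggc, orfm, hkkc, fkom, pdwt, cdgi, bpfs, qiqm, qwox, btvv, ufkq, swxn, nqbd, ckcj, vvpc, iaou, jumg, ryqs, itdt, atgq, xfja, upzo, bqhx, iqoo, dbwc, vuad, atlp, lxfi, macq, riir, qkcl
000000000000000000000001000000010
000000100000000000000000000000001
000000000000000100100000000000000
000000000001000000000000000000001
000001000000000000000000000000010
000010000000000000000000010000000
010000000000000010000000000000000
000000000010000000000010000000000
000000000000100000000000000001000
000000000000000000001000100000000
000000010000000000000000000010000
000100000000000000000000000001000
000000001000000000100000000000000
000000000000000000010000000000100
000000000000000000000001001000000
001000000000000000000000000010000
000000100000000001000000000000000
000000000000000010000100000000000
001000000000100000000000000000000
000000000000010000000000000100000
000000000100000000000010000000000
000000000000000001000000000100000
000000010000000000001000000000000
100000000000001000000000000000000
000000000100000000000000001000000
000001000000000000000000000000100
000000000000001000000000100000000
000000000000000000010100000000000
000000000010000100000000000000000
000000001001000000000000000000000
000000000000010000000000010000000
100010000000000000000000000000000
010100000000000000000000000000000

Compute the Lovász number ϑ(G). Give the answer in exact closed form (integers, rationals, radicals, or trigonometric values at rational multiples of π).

deg(cdgi) = 2; N(cdgi) = {qwox, xfja}.
Vertex pzol has 2 neighbors: pdwt, qkcl.
N(iqoo) = {fkom, macq}, |N(iqoo)| = 2.
deg(hkkc) = 2; N(hkkc) = {fkom, riir}.
2-regular, N=33; this is C_{33}, the 33-cycle.
Distinct eigenvalues (to 4 d.p.): [2.0, 1.9639, 1.8567, 1.6825, 1.4475, 1.1601, 0.8308, 0.4715, 0.0952, -0.2846, -0.6541, -1.0, -1.3097, -1.5721, -1.7777, -1.919, -1.9909].
−33·(-2*cos(pi/33)) / ((2)−(-2*cos(pi/33))) = 33*cos(pi/33)/(cos(pi/33) + 1) = ϑ(G).
= 16.46256… (decimal).
Check 16 ≤ 33*cos(pi/33)/(cos(pi/33) + 1) ≤ 17: both strict.

33*cos(pi/33)/(cos(pi/33) + 1)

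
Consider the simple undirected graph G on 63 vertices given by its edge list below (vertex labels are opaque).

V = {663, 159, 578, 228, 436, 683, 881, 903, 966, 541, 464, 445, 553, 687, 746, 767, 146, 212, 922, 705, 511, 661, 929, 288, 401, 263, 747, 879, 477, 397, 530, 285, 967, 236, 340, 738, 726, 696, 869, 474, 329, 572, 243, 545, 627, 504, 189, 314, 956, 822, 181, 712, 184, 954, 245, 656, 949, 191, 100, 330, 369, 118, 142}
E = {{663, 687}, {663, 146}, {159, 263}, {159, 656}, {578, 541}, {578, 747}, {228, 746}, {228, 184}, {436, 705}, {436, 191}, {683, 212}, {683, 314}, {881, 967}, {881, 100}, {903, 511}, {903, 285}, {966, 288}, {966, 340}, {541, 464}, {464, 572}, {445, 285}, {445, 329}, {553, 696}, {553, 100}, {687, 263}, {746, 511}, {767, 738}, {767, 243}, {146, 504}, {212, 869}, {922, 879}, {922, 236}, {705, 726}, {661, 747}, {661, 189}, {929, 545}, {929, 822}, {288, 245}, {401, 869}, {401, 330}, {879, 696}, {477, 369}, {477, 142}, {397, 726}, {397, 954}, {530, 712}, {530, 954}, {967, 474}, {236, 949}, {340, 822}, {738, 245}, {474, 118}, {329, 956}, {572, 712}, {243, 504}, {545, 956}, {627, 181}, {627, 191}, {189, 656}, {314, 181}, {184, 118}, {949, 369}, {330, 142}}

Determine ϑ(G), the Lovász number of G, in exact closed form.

N(184) = {228, 118}, |N(184)| = 2.
Vertex 541 has 2 neighbors: 578, 464.
Vertex 726 has 2 neighbors: 705, 397.
N(189) = {661, 656}, |N(189)| = 2.
G on 63 vertices is 2-regular; this is C_{63}, the 63-cycle.
A has 32 distinct eigenvalues ≈ [2.0, 1.99, 1.96, 1.911, 1.843, 1.756, 1.652, 1.532, 1.396, 1.247, 1.085, 0.912, 0.731, 0.542, 0.347, 0.149, -0.05, -0.249, -0.445, -0.637, -0.823, -1.0, -1.167, -1.323, -1.466, -1.594, -1.707, -1.802, -1.879, -1.938, -1.978, -1.998].
ϑ = −N·λ_min/(λ_max−λ_min) = −63·(-2*cos(pi/63))/(2−(-2*cos(pi/63))) = 63*cos(pi/63)/(cos(pi/63) + 1).
ϑ(G) ≈ 31.4804.
31 ≤ 63*cos(pi/63)/(cos(pi/63) + 1) ≤ 32: both strict.

63*cos(pi/63)/(cos(pi/63) + 1)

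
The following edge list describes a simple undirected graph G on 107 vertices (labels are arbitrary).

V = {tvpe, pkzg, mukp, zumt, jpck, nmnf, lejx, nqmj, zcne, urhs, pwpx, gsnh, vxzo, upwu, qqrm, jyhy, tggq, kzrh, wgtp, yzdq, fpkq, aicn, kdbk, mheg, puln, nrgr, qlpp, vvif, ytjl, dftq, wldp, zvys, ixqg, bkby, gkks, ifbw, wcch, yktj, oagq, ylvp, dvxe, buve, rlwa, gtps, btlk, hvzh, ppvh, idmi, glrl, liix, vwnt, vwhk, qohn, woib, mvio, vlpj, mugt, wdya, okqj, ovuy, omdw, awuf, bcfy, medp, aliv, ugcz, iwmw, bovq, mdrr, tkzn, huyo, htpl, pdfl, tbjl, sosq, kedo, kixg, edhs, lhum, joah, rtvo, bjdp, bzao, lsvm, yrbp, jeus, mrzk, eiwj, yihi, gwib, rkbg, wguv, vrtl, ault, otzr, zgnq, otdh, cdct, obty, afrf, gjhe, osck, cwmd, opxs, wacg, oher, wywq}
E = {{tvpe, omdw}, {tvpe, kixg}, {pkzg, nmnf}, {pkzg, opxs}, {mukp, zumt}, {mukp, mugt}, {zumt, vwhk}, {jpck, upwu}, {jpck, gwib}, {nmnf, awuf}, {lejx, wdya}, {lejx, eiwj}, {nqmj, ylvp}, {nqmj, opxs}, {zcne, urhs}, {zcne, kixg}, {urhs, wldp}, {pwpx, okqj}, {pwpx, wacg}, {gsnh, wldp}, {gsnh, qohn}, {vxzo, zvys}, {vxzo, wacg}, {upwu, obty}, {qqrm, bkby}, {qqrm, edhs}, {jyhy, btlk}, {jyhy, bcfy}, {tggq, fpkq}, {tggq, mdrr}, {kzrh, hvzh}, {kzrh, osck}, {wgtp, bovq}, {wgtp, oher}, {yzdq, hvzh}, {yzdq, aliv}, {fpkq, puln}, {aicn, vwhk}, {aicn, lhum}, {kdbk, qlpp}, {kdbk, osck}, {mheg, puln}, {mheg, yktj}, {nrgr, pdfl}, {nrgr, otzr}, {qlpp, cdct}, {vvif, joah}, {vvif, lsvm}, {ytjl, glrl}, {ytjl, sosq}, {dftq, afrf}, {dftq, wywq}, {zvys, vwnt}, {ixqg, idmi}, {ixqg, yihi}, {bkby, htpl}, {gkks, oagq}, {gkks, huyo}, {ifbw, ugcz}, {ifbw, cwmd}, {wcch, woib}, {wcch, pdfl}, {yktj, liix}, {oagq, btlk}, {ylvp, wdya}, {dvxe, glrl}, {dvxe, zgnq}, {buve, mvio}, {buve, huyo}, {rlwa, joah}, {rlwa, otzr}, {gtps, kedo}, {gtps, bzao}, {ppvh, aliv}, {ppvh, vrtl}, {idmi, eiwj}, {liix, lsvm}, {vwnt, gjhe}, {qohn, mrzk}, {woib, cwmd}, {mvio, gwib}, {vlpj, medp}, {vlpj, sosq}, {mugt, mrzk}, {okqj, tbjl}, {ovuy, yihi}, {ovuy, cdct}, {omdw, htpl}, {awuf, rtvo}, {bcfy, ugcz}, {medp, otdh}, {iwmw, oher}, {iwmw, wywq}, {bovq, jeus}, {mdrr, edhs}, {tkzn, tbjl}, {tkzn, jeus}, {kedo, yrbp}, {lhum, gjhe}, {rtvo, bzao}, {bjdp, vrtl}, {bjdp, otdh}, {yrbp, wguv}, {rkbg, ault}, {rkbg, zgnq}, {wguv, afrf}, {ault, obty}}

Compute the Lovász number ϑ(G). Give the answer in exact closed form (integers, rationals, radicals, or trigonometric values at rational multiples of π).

107*cos(pi/107)/(cos(pi/107) + 1)

N(lsvm) = {vvif, liix}, |N(lsvm)| = 2.
N(dvxe) = {glrl, zgnq}, |N(dvxe)| = 2.
N(otdh) = {medp, bjdp}, |N(otdh)| = 2.
deg(lhum) = 2; N(lhum) = {aicn, gjhe}.
107-vertex 2-regular graph: the odd cycle C_{107}.
The 54 distinct eigenvalues: [2.0, 1.9966, 1.9862, 1.969, 1.9451, 1.9144, 1.8771, 1.8334, 1.7833, 1.7271, 1.665, 1.5971, 1.5237, 1.445, 1.3614, 1.273, 1.1803, 1.0835, 0.983, 0.8791, 0.7721, 0.6625, 0.5506, 0.4369, 0.3216, 0.2052, 0.0881, -0.0294, -0.1467, -0.2635, -0.3794, -0.494, -0.6069, -0.7176, -0.826, -0.9314, -1.0337, -1.1324, -1.2272, -1.3178, -1.4038, -1.485, -1.561, -1.6317, -1.6968, -1.756, -1.8092, -1.8561, -1.8966, -1.9306, -1.9579, -1.9785, -1.9922, -1.9991].
With N=107: ϑ(G) = 107·(-(-1)*2*cos(pi/107))/(2−(-2*cos(pi/107))) = 107*cos(pi/107)/(cos(pi/107) + 1).
ϑ(G) ≈ 53.488468432.
Check 53 ≤ 107*cos(pi/107)/(cos(pi/107) + 1) ≤ 54: both strict.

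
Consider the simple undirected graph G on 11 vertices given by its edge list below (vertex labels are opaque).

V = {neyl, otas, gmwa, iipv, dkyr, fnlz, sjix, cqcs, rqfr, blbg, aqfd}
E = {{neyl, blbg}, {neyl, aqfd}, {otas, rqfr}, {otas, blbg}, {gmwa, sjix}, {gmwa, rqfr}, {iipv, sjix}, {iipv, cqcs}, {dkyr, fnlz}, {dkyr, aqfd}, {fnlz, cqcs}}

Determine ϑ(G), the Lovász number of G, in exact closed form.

N(otas) = {rqfr, blbg}, |N(otas)| = 2.
Vertex rqfr has 2 neighbors: otas, gmwa.
Vertex cqcs has 2 neighbors: iipv, fnlz.
deg(sjix) = 2; N(sjix) = {gmwa, iipv}.
2-regular, N=11; a single 11-cycle (edge-transitive).
spec(A) ≈ [2.0, 1.682507, 0.83083, -0.28463, -1.309721, -1.918986] (distinct, 6 d.p.).
ϑ = −N·λ_min/(λ_max−λ_min) = −11·(-2*cos(pi/11))/(2−(-2*cos(pi/11))) = 11*cos(pi/11)/(cos(pi/11) + 1).
= 5.38630… (decimal).
Check 5 ≤ 11*cos(pi/11)/(cos(pi/11) + 1) ≤ 6: both strict.

11*cos(pi/11)/(cos(pi/11) + 1)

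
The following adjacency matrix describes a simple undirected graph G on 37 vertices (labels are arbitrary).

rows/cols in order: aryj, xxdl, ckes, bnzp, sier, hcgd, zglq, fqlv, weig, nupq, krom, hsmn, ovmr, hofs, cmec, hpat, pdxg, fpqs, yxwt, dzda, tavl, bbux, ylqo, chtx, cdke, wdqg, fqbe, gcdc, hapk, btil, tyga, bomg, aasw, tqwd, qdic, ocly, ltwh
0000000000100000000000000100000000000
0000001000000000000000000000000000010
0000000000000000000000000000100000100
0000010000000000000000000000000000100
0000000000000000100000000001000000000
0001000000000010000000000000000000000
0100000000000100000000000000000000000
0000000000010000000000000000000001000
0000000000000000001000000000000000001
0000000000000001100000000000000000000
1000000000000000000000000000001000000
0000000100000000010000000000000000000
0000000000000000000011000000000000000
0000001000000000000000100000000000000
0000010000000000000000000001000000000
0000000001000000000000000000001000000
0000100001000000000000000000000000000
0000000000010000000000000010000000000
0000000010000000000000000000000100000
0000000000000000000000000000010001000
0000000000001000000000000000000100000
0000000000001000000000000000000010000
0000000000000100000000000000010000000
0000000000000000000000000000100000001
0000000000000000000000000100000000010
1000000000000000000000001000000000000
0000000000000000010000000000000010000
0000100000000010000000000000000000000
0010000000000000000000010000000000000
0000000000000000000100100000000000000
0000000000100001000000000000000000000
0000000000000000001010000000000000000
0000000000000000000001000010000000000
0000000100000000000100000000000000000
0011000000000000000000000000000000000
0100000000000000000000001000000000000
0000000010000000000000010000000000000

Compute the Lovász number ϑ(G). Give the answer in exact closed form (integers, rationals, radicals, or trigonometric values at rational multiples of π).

N(hapk) = {ckes, chtx}, |N(hapk)| = 2.
N(ltwh) = {weig, chtx}, |N(ltwh)| = 2.
deg(btil) = 2; N(btil) = {dzda, ylqo}.
Vertex dzda has 2 neighbors: btil, tqwd.
2-regular, N=37; a single 37-cycle (edge-transitive).
The 19 distinct eigenvalues: [2.0, 1.971232, 1.885755, 1.746028, 1.556072, 1.321349, 1.048615, 0.745713, 0.421359, 0.084882, -0.254036, -0.585646, -0.900407, -1.189266, -1.443912, -1.657019, -1.822457, -1.935466, -1.992795].
With N=37: ϑ(G) = 37·(-(-1)*2*cos(pi/37))/(2−(-2*cos(pi/37))) = 37*cos(pi/37)/(cos(pi/37) + 1).
= 18.46661664… (decimal).
α=18, χ(Ḡ)=19; ϑ=37*cos(pi/37)/(cos(pi/37) + 1) lies between (both strict).

37*cos(pi/37)/(cos(pi/37) + 1)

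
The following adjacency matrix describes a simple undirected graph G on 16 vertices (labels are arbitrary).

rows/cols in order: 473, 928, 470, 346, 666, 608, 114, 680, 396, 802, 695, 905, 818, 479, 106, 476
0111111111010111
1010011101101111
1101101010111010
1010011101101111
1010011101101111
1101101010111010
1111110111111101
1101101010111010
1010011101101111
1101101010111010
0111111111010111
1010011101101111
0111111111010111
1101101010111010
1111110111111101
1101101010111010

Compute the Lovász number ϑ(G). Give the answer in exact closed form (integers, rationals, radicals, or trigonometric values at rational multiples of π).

Vertex 106 has 14 neighbors: 473, 928, 470, 346, 666, 608, 680, 396, 802, 695, 905, 818, 479, 476.
N(396) = {473, 470, 608, 114, 680, 802, 695, 818, 479, 106, 476}, |N(396)| = 11.
N(680) = {473, 928, 346, 666, 114, 396, 695, 905, 818, 106}, |N(680)| = 10.
deg(479) = 10; N(479) = {473, 928, 346, 666, 114, 396, 695, 905, 818, 106}.
4 parts of sizes [6, 5, 3, 2]; α(G) = 6 = ϑ (perfect).
Numerically 6.000000.
Lovász sandwich 6 ≤ 6 ≤ 6: collapsed.

6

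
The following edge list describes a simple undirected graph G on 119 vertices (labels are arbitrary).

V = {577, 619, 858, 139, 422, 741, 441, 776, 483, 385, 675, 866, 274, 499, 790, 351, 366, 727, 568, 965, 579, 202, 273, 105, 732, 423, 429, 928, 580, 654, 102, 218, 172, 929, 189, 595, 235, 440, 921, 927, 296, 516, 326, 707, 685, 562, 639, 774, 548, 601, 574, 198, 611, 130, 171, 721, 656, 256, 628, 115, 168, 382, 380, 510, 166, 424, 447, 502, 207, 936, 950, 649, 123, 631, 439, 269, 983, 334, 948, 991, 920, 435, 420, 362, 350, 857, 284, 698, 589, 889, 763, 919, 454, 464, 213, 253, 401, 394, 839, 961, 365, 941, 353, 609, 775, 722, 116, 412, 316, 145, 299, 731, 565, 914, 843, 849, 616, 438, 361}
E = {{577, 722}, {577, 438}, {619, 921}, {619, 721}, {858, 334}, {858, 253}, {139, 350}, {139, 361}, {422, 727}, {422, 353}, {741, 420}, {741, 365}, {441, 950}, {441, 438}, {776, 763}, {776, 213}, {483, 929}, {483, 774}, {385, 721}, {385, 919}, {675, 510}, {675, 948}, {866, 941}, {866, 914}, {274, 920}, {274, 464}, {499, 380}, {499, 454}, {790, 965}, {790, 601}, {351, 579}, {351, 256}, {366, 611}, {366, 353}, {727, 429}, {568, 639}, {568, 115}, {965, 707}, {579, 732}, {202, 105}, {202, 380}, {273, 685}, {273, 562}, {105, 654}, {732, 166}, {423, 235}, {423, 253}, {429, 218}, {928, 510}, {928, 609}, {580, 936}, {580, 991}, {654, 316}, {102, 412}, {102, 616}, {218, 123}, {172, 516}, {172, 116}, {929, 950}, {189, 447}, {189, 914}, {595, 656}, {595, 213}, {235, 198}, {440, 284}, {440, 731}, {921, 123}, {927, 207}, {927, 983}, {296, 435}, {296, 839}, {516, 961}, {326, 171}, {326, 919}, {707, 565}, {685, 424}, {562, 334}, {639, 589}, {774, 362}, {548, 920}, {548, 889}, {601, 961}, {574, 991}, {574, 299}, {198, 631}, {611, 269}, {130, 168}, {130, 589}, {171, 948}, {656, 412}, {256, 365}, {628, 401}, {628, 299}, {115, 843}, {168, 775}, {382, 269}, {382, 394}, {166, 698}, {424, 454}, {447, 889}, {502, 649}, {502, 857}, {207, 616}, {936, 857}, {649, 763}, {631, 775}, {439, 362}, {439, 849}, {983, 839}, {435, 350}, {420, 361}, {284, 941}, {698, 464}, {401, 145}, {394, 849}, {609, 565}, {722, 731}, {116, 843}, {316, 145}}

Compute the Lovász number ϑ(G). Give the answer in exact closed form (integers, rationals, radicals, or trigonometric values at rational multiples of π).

N(991) = {580, 574}, |N(991)| = 2.
deg(213) = 2; N(213) = {776, 595}.
N(858) = {334, 253}, |N(858)| = 2.
N(595) = {656, 213}, |N(595)| = 2.
G on 119 vertices is 2-regular; this is C_{119}, the 119-cycle.
Distinct eigenvalues (to 3 d.p.): [2.0, 1.997, 1.989, 1.975, 1.956, 1.931, 1.9, 1.865, 1.824, 1.778, 1.728, 1.672, 1.612, 1.547, 1.478, 1.405, 1.328, 1.247, 1.163, 1.075, 0.985, 0.891, 0.796, 0.698, 0.598, 0.496, 0.393, 0.289, 0.185, 0.079, -0.026, -0.132, -0.237, -0.342, -0.445, -0.547, -0.648, -0.747, -0.844, -0.938, -1.03, -1.119, -1.205, -1.288, -1.367, -1.442, -1.513, -1.58, -1.642, -1.7, -1.754, -1.802, -1.845, -1.883, -1.916, -1.944, -1.966, -1.983, -1.994, -1.999].
Lovász: ϑ = −119(-2*cos(pi/119))/(2+-(-1)*2*cos(pi/119)) = 119*cos(pi/119)/(cos(pi/119) + 1).
ϑ(G) ≈ 59.4896316.
Check 59 ≤ 119*cos(pi/119)/(cos(pi/119) + 1) ≤ 60: both strict.

119*cos(pi/119)/(cos(pi/119) + 1)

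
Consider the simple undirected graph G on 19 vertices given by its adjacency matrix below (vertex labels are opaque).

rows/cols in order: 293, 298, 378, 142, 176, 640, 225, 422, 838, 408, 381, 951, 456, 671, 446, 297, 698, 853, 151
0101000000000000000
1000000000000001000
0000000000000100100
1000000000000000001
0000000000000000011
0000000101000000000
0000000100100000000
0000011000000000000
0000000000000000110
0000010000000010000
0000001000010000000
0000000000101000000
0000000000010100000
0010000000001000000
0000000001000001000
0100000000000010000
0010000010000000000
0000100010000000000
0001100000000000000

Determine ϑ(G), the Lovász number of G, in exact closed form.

N(422) = {640, 225}, |N(422)| = 2.
Vertex 853 has 2 neighbors: 176, 838.
N(293) = {298, 142}, |N(293)| = 2.
deg(142) = 2; N(142) = {293, 151}.
19-vertex 2-regular graph: a single 19-cycle (edge-transitive).
The 10 distinct eigenvalues: [2.0, 1.89163, 1.57828, 1.0939, 0.49097, -0.16516, -0.80339, -1.35456, -1.75895, -1.97272].
Lovász: ϑ = −19(-2*cos(pi/19))/(2+-(-1)*2*cos(pi/19)) = 19*cos(pi/19)/(cos(pi/19) + 1).
= 9.43477137… (decimal).
Check 9 ≤ 19*cos(pi/19)/(cos(pi/19) + 1) ≤ 10: both strict.

19*cos(pi/19)/(cos(pi/19) + 1)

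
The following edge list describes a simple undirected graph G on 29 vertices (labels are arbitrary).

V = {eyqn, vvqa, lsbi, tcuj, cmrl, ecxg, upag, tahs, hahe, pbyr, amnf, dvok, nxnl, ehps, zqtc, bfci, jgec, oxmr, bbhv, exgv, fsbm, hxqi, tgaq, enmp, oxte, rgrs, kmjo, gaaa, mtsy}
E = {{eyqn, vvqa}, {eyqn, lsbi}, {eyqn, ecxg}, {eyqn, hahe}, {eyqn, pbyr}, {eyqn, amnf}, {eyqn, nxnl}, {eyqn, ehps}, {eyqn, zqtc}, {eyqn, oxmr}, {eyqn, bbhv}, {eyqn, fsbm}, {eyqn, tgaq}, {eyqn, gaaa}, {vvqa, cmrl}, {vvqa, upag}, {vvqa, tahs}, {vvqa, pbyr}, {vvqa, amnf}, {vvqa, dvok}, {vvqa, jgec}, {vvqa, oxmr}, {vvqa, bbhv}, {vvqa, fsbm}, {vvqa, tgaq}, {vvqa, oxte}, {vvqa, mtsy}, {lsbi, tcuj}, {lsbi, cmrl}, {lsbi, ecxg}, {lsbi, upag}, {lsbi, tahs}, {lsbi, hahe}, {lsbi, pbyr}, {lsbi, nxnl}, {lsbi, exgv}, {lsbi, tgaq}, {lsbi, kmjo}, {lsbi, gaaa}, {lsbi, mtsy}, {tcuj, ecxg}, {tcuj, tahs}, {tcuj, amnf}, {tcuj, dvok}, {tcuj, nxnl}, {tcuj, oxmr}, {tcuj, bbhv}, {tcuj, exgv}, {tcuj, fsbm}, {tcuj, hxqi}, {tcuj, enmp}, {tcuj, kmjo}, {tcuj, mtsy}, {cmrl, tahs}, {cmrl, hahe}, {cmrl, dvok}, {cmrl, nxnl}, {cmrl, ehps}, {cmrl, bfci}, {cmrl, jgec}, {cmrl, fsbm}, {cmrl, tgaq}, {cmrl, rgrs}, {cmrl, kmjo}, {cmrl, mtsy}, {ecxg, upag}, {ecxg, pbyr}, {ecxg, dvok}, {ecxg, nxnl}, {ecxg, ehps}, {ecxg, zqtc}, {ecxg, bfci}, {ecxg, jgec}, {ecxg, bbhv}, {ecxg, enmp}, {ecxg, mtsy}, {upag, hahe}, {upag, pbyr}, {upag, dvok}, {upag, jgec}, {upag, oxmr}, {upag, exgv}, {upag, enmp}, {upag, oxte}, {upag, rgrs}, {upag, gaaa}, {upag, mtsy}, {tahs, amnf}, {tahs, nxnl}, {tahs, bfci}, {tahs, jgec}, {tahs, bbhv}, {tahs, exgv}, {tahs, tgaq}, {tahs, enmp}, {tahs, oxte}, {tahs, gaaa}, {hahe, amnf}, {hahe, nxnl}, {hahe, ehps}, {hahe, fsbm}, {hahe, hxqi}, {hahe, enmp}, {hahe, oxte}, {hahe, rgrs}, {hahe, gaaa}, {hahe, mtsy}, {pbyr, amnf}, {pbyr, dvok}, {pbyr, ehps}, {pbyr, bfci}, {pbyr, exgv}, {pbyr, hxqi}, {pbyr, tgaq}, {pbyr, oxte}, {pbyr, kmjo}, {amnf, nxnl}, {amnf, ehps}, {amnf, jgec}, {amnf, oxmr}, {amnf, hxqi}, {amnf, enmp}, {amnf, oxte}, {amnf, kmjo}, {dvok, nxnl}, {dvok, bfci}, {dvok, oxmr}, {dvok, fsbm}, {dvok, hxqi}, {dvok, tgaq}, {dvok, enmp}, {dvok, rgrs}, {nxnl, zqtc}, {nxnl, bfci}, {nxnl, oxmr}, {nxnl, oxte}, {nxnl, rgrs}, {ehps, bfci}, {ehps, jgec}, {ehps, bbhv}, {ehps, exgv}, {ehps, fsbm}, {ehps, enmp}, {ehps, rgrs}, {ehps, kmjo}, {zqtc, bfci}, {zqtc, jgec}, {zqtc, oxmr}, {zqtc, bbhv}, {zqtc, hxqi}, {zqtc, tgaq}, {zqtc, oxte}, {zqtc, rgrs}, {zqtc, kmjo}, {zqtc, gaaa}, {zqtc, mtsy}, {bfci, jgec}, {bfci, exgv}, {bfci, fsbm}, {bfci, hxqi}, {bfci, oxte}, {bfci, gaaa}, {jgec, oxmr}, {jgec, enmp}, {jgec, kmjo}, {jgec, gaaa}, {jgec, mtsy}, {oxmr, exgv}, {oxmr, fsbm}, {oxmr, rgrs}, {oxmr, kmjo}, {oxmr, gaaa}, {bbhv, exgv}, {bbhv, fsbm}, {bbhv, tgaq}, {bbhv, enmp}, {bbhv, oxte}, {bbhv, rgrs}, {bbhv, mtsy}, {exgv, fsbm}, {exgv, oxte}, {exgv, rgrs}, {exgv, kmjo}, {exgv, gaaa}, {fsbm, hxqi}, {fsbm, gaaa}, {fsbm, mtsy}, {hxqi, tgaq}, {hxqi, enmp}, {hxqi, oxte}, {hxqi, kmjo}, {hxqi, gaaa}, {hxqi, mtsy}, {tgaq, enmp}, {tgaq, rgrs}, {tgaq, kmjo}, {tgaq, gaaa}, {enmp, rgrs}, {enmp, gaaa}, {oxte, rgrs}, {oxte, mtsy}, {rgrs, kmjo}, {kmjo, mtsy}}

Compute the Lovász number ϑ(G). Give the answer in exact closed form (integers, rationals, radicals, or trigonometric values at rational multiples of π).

sqrt(29)

deg(lsbi) = 14; N(lsbi) = {eyqn, tcuj, cmrl, ecxg, upag, tahs, hahe, pbyr, nxnl, exgv, tgaq, kmjo, gaaa, mtsy}.
N(tahs) = {vvqa, lsbi, tcuj, cmrl, amnf, nxnl, bfci, jgec, bbhv, exgv, tgaq, enmp, oxte, gaaa}, |N(tahs)| = 14.
deg(tcuj) = 14; N(tcuj) = {lsbi, ecxg, tahs, amnf, dvok, nxnl, oxmr, bbhv, exgv, fsbm, hxqi, enmp, kmjo, mtsy}.
deg(oxmr) = 14; N(oxmr) = {eyqn, vvqa, tcuj, upag, amnf, dvok, nxnl, zqtc, jgec, exgv, fsbm, rgrs, kmjo, gaaa}.
Every vertex has degree 14 (N=29); Paley(29): SR with (k,λ,μ)=(14,6,7).
Distinct eigenvalues (to 6 d.p.): [14.0, 2.192582, -3.192582].
With N=29: ϑ(G) = 29·(-(-sqrt(29)/2 - 1/2))/(14−(-sqrt(29)/2 - 1/2)) = sqrt(29).
ϑ(G) ≈ 5.3852.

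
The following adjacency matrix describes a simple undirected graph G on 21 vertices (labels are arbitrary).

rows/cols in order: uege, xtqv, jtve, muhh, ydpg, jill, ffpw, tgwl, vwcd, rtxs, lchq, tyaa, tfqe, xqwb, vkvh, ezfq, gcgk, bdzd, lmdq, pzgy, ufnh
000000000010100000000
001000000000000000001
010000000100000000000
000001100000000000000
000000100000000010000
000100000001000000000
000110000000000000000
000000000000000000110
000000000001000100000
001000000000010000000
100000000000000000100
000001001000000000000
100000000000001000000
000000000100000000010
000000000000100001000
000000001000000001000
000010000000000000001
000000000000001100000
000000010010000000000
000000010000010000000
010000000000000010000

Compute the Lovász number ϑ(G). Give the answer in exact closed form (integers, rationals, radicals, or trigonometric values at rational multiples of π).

21*cos(pi/21)/(cos(pi/21) + 1)

deg(tyaa) = 2; N(tyaa) = {jill, vwcd}.
deg(vwcd) = 2; N(vwcd) = {tyaa, ezfq}.
deg(ufnh) = 2; N(ufnh) = {xtqv, gcgk}.
Vertex ffpw has 2 neighbors: muhh, ydpg.
deg(v) = 2 for all v (|V|=21); connected 2-regular on 21 ⇒ C_{21}.
spec(A) ≈ [2.0, 1.9111, 1.6525, 1.247, 0.7307, 0.1495, -0.445, -1.0, -1.4661, -1.8019, -1.9777] (distinct, 4 d.p.).
With N=21: ϑ(G) = 21·(-(-1)*2*cos(pi/21))/(2−(-2*cos(pi/21))) = 21*cos(pi/21)/(cos(pi/21) + 1).
Numerically 10.441032529.
Sandwich: α(G)=10 ≤ ϑ(G)=21*cos(pi/21)/(cos(pi/21) + 1) ≤ χ(Ḡ)=11 (both strict).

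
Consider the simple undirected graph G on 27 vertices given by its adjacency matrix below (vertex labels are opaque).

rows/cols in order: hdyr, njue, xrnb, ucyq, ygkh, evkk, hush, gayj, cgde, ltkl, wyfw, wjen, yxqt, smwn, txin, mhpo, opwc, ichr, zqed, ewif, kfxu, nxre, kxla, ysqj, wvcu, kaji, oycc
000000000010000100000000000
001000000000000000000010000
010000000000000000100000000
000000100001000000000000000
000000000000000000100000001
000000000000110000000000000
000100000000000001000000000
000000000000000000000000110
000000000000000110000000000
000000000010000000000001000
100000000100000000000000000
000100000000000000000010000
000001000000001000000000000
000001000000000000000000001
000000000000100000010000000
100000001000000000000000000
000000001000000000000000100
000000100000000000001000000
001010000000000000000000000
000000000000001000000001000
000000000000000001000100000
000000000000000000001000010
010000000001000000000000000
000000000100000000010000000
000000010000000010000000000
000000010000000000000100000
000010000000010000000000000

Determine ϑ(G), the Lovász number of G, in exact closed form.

deg(hdyr) = 2; N(hdyr) = {wyfw, mhpo}.
Vertex kaji has 2 neighbors: gayj, nxre.
N(txin) = {yxqt, ewif}, |N(txin)| = 2.
N(wjen) = {ucyq, kxla}, |N(wjen)| = 2.
27-vertex 2-regular graph: connected 2-regular on 27 ⇒ C_{27}.
Distinct eigenvalues (to 6 d.p.): [2.0, 1.94609, 1.787265, 1.532089, 1.194317, 0.79216, 0.347296, -0.11629, -0.573606, -1.0, -1.372483, -1.670976, -1.879385, -1.986477].
Lovász (edge-transitive): ϑ = −27·(-2*cos(pi/27))/((2)−(-2*cos(pi/27))) = 27*cos(pi/27)/(cos(pi/27) + 1).
Numerically 13.45420.
α=13, χ(Ḡ)=14; ϑ=27*cos(pi/27)/(cos(pi/27) + 1) lies between (both strict).

27*cos(pi/27)/(cos(pi/27) + 1)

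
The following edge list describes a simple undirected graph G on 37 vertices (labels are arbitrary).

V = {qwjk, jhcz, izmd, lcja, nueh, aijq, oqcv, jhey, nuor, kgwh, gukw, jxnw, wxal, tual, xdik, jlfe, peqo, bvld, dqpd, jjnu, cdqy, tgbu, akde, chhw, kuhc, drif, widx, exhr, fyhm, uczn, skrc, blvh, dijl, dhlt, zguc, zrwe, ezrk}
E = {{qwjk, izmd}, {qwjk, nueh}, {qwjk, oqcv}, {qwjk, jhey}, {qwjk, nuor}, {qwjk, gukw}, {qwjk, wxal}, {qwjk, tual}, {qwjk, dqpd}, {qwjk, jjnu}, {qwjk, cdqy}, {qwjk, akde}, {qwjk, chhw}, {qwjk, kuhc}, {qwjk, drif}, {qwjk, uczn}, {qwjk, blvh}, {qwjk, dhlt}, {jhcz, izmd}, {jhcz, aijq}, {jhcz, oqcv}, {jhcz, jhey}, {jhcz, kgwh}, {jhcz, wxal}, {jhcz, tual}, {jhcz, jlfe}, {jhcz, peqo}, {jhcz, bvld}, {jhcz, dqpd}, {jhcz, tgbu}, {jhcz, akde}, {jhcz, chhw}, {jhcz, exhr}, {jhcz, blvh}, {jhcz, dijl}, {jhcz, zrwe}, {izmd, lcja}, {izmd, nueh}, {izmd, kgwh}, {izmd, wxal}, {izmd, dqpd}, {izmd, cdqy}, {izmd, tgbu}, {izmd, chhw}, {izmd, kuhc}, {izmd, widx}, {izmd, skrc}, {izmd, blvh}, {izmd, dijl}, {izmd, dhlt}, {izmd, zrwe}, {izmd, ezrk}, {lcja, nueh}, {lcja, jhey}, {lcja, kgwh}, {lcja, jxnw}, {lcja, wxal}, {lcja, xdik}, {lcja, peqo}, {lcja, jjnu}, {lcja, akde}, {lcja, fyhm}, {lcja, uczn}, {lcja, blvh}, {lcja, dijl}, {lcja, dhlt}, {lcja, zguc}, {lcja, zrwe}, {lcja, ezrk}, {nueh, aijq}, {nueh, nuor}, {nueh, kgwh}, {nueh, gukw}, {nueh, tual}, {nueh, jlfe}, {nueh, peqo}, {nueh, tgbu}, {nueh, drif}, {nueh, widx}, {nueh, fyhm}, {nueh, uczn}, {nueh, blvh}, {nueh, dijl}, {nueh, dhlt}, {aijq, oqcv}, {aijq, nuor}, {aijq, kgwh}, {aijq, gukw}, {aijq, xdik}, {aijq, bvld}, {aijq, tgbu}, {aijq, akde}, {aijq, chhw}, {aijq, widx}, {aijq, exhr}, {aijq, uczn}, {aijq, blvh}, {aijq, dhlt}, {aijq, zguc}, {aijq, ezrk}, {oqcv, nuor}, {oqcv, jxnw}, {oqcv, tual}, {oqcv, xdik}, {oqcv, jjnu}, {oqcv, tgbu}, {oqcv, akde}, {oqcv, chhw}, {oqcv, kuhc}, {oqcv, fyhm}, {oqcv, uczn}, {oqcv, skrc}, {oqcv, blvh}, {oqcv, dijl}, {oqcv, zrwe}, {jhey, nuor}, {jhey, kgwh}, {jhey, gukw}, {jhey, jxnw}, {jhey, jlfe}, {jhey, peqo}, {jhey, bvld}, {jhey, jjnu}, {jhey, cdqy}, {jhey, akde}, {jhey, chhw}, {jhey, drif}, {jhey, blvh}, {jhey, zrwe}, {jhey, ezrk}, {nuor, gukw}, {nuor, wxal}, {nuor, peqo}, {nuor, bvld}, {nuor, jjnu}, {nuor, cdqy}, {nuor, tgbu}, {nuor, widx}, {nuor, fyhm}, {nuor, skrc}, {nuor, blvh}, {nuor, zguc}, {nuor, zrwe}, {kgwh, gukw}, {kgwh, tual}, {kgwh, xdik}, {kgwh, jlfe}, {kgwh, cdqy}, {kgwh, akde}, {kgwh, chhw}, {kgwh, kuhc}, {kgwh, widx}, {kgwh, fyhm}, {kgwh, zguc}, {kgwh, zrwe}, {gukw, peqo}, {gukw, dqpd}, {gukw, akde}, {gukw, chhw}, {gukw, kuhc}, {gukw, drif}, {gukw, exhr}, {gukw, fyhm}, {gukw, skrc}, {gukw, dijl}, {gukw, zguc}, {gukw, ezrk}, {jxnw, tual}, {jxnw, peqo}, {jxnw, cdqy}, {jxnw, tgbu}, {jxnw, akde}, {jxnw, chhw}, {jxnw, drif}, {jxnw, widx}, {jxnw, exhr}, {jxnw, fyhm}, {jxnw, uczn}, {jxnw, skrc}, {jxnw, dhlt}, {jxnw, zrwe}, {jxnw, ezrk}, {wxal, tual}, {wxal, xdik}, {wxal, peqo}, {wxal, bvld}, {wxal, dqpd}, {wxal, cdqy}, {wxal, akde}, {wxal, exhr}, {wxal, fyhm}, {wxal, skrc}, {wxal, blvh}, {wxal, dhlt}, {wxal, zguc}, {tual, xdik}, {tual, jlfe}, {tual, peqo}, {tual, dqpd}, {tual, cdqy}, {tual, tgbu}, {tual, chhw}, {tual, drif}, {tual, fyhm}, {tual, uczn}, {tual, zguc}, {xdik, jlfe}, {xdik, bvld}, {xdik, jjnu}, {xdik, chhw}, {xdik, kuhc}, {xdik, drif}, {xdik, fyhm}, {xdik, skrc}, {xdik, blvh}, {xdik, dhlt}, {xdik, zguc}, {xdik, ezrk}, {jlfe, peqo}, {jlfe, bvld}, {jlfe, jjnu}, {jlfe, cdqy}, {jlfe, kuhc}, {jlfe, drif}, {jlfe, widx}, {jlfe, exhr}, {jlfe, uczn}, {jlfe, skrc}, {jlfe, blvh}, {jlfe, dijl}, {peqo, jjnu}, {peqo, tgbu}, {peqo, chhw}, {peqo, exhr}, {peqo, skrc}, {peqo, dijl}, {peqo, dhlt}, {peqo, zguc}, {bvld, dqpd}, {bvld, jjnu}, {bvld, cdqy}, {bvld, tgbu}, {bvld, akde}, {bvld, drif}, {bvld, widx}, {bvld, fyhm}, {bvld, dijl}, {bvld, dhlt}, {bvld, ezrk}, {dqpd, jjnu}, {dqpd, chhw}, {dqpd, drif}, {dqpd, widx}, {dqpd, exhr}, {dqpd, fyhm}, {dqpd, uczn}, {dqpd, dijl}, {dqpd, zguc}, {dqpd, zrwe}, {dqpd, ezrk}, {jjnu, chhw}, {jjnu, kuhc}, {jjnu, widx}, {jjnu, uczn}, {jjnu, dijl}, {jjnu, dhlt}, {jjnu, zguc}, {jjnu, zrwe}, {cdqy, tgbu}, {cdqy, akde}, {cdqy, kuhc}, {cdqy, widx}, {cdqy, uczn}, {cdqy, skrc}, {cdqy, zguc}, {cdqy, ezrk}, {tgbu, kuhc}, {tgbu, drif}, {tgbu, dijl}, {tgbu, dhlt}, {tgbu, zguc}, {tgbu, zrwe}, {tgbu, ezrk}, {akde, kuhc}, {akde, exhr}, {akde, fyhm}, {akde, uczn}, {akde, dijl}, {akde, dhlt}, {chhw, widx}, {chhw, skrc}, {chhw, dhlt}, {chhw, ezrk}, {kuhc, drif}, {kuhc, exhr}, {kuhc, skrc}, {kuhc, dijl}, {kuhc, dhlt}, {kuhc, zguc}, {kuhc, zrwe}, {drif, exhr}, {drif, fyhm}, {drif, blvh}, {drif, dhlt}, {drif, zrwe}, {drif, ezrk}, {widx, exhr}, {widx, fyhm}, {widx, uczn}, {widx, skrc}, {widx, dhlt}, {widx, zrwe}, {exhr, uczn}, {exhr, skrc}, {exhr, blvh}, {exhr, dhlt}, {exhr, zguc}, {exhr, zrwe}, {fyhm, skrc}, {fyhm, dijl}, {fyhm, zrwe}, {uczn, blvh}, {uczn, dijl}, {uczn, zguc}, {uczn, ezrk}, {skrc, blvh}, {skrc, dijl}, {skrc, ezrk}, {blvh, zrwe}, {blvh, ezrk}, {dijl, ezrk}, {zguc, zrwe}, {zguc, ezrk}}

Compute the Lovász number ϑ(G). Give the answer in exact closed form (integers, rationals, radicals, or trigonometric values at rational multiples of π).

deg(zguc) = 18; N(zguc) = {lcja, aijq, nuor, kgwh, gukw, wxal, tual, xdik, peqo, dqpd, jjnu, cdqy, tgbu, kuhc, exhr, uczn, zrwe, ezrk}.
N(aijq) = {jhcz, nueh, oqcv, nuor, kgwh, gukw, xdik, bvld, tgbu, akde, chhw, widx, exhr, uczn, blvh, dhlt, zguc, ezrk}, |N(aijq)| = 18.
N(tual) = {qwjk, jhcz, nueh, oqcv, kgwh, jxnw, wxal, xdik, jlfe, peqo, dqpd, cdqy, tgbu, chhw, drif, fyhm, uczn, zguc}, |N(tual)| = 18.
deg(nueh) = 18; N(nueh) = {qwjk, izmd, lcja, aijq, nuor, kgwh, gukw, tual, jlfe, peqo, tgbu, drif, widx, fyhm, uczn, blvh, dijl, dhlt}.
deg(v) = 18 for all v (|V|=37); SR(37,18,8,9) — a Paley graph.
spec(A) ≈ [18.0, 2.541381, -3.541381] (distinct, 6 d.p.).
−37·(-sqrt(37)/2 - 1/2) / ((18)−(-sqrt(37)/2 - 1/2)) = sqrt(37) = ϑ(G).
ϑ(G) ≈ 6.082763.

sqrt(37)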